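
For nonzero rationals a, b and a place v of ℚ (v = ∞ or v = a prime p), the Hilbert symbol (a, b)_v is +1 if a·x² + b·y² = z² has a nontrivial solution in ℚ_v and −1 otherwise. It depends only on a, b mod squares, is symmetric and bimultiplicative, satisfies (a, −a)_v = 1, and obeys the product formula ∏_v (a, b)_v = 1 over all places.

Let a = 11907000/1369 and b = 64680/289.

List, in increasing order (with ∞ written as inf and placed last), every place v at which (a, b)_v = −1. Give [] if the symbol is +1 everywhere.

Mod squares: a ≡ 30, b ≡ 330. Check v ∈ {∞, 2, 3, 5, 7, 11, 17, 37}.
v=11: a=11^0·(≡10), b=11^1·(≡2) mod 11; (10|11)=-1, (2|11)=-1; (−1)^{0·1·5}·(-1)^1·(-1)^0 = -1.
v=∞: 30 > 0 and 330 > 0  ⇒  (a,b)_∞ = +1.
v=2: v_2(a)=3, v_2(b)=3; units ≡ 7, 5 (mod 8); ε·ε+αω+βω = 1·0+3·1+3·0 ≡ 1  ⇒  (a,b)_2 = -1.
v=7: a=7^2·(≡4), b=7^2·(≡2) mod 7; (4|7)=+1, (2|7)=+1; (−1)^{2·2·3}·(+1)^2·(+1)^2 = +1.
v=5: a=5^3·(≡4), b=5^1·(≡4) mod 5; (4|5)=+1, (4|5)=+1; (−1)^{3·1·2}·(+1)^1·(+1)^3 = +1.
v=37: a=37^-2·(≡30), b=37^0·(≡10) mod 37; (30|37)=+1, (10|37)=+1; (−1)^{-2·0·18}·(+1)^0·(+1)^-2 = +1.
v=3: a=3^5·(≡1), b=3^1·(≡2) mod 3; (1|3)=+1, (2|3)=-1; (−1)^{5·1·1}·(+1)^1·(-1)^5 = +1.
v=17: a=17^0·(≡9), b=17^-2·(≡12) mod 17; (9|17)=+1, (12|17)=-1; (−1)^{0·-2·8}·(+1)^-2·(-1)^0 = +1.
|Ram(30, 330)| = 2, even; anisotropic at {2, 11}.

[2, 11]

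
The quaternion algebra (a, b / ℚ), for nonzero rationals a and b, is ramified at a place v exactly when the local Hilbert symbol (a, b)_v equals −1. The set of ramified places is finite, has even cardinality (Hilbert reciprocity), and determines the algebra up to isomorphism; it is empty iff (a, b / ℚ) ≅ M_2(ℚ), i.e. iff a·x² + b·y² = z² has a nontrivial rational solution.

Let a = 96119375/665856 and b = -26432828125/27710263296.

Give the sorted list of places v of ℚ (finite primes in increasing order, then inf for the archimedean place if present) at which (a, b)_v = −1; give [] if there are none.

Mod squares: a ≡ 1271, b ≡ -13981. Check v ∈ {∞, 2, 3, 5, 11, 17, 31, 41}.
v=17: a=17^-2·(≡13), b=17^-4·(≡10) mod 17; (13|17)=+1, (10|17)=-1; (−1)^{-2·-4·8}·(+1)^-4·(-1)^-2 = +1.
v=∞: 1271 > 0 and -13981 < 0  ⇒  (a,b)_∞ = +1.
v=11: a=11^2·(≡8), b=11^3·(≡3) mod 11; (8|11)=-1, (3|11)=+1; (−1)^{2·3·5}·(-1)^3·(+1)^2 = -1.
v=2: v_2(a)=-8, v_2(b)=-12; units ≡ 7, 3 (mod 8); ε·ε+αω+βω = 1·1+-8·1+-12·0 ≡ 1  ⇒  (a,b)_2 = -1.
v=3: a=3^-2·(≡2), b=3^-4·(≡2) mod 3; (2|3)=-1, (2|3)=-1; (−1)^{-2·-4·1}·(-1)^-4·(-1)^-2 = +1.
v=5: a=5^4·(≡1), b=5^6·(≡4) mod 5; (1|5)=+1, (4|5)=+1; (−1)^{4·6·2}·(+1)^6·(+1)^4 = +1.
v=41: a=41^1·(≡33), b=41^1·(≡27) mod 41; (33|41)=+1, (27|41)=-1; (−1)^{1·1·20}·(+1)^1·(-1)^1 = -1.
v=31: a=31^1·(≡14), b=31^1·(≡4) mod 31; (14|31)=+1, (4|31)=+1; (−1)^{1·1·15}·(+1)^1·(+1)^1 = -1.
Ram(1271, -13981) = {2, 11, 31, 41}; no ℚ_2-point on the conic.

[2, 11, 31, 41]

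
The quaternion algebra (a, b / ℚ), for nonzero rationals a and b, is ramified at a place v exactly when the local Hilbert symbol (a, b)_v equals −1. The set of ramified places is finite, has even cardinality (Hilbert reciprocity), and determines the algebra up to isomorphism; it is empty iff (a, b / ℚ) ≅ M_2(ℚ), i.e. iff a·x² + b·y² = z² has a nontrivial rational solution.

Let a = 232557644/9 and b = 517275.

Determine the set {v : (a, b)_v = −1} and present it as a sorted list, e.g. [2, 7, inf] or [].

[2, 11]

Mod squares: a ≡ 11, b ≡ 19. Check v ∈ {∞, 2, 3, 5, 11, 19}.
v=∞: 11 > 0 and 19 > 0  ⇒  (a,b)_∞ = +1.
v=2: v_2(a)=2, v_2(b)=0; units ≡ 3, 3 (mod 8); ε·ε+αω+βω = 1·1+2·1+0·1 ≡ 1  ⇒  (a,b)_2 = -1.
v=19: a=19^2·(≡1), b=19^1·(≡17) mod 19; (1|19)=+1, (17|19)=+1; (−1)^{2·1·9}·(+1)^1·(+1)^2 = +1.
v=11: a=11^5·(≡4), b=11^2·(≡7) mod 11; (4|11)=+1, (7|11)=-1; (−1)^{5·2·5}·(+1)^2·(-1)^5 = -1.
v=3: a=3^-2·(≡2), b=3^2·(≡1) mod 3; (2|3)=-1, (1|3)=+1; (−1)^{-2·2·1}·(-1)^2·(+1)^-2 = +1.
v=5: a=5^0·(≡1), b=5^2·(≡1) mod 5; (1|5)=+1, (1|5)=+1; (−1)^{0·2·2}·(+1)^2·(+1)^0 = +1.
(11, 19 / ℚ) ramifies at {2, 11}: a division algebra.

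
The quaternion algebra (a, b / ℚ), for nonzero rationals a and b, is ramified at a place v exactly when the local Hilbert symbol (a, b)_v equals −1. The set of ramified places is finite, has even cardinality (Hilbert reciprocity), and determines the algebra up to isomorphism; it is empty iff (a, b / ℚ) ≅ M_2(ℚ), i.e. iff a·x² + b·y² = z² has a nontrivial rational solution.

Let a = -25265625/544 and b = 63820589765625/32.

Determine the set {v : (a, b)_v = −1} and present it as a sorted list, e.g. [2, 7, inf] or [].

[3, 5, 7, 17]

(a, b) ≡ (-1122, 210) mod (ℚ^×)²; places V = {2, 3, 5, 7, 11, 17, ∞}.
(a,b)_7: α=2, u≡6; β=3, v≡1 (mod 7); (6|7)=-1, (1|7)=+1; sign (−1)^0·-1^3·+1^2 = -1.
(a,b)_3: α=1, u≡1; β=9, v≡1 (mod 3); (1|3)=+1, (1|3)=+1; sign (−1)^1·+1^9·+1^1 = -1.
(a,b)_17: α=-1, u≡2; β=0, v≡5 (mod 17); (2|17)=+1, (5|17)=-1; sign (−1)^0·+1^0·-1^-1 = -1.
(a,b)_∞: sgn(-1122)=−, sgn(210)=+, so +1.
(a,b)_2: α=-5, β=-5; u≡7, v≡1 (mod 8); ε(u)ε(v)=1·0, αω(v)=-5·0, βω(u)=-5·0; sum ≡ 0  ⇒  +1.
(a,b)_11: α=1, u≡7; β=2, v≡9 (mod 11); (7|11)=-1, (9|11)=+1; sign (−1)^0·-1^2·+1^1 = +1.
(a,b)_5: α=6, u≡2; β=7, v≡2 (mod 5); (2|5)=-1, (2|5)=-1; sign (−1)^0·-1^7·-1^6 = -1.
(-1122, 210 / ℚ) ramifies at {3, 5, 7, 17}: a division algebra.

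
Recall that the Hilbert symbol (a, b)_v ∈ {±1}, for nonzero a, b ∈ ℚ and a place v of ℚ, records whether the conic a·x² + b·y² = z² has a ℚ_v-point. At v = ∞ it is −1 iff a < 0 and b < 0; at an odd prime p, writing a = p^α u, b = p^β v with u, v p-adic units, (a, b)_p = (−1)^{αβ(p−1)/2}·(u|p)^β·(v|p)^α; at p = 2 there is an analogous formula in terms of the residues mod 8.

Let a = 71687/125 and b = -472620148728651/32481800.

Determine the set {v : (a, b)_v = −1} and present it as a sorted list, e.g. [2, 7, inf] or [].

[2, 5]

(a, b) ≡ (7315, -3542) mod (ℚ^×)²; places V = {2, 3, 5, 7, 11, 13, 19, 23, 31, 53, ∞}.
(a,b)_3: α=0, u≡1; β=6, v≡1 (mod 3); (1|3)=+1, (1|3)=+1; sign (−1)^0·+1^6·+1^0 = +1.
(a,b)_2: α=0, β=-3; u≡3, v≡5 (mod 8); ε(u)ε(v)=1·0, αω(v)=0·1, βω(u)=-3·1; sum ≡ 1  ⇒  -1.
(a,b)_7: α=3, u≡1; β=1, v≡3 (mod 7); (1|7)=+1, (3|7)=-1; sign (−1)^1·+1^1·-1^3 = +1.
(a,b)_11: α=1, u≡4; β=1, v≡6 (mod 11); (4|11)=+1, (6|11)=-1; sign (−1)^1·+1^1·-1^1 = +1.
(a,b)_23: α=0, u≡18; β=1, v≡11 (mod 23); (18|23)=+1, (11|23)=-1; sign (−1)^0·+1^1·-1^0 = +1.
(a,b)_13: α=0, u≡12; β=-2, v≡8 (mod 13); (12|13)=+1, (8|13)=-1; sign (−1)^0·+1^-2·-1^0 = +1.
(a,b)_31: α=0, u≡15; β=-2, v≡30 (mod 31); (15|31)=-1, (30|31)=-1; sign (−1)^0·-1^-2·-1^0 = +1.
(a,b)_19: α=1, u≡1; β=4, v≡1 (mod 19); (1|19)=+1, (1|19)=+1; sign (−1)^0·+1^4·+1^1 = +1.
(a,b)_5: α=-3, u≡2; β=-2, v≡2 (mod 5); (2|5)=-1, (2|5)=-1; sign (−1)^0·-1^-2·-1^-3 = -1.
(a,b)_53: α=0, u≡10; β=2, v≡24 (mod 53); (10|53)=+1, (24|53)=+1; sign (−1)^0·+1^2·+1^0 = +1.
(a,b)_∞: sgn(7315)=+, sgn(-3542)=−, so +1.
(7315, -3542 / ℚ) ramifies at {2, 5}: a division algebra.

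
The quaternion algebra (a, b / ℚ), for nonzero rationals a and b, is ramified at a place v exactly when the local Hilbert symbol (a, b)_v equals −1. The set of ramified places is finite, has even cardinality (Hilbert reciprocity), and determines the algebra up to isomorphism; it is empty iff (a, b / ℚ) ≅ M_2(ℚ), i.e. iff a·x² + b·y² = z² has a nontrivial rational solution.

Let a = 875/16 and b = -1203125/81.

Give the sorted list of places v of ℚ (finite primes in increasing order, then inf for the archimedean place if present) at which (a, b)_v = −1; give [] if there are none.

[2, 5, 7, 11]

Mod squares: a ≡ 35, b ≡ -77. Check v ∈ {∞, 2, 3, 5, 7, 11}.
v=5: a=5^3·(≡2), b=5^6·(≡3) mod 5; (2|5)=-1, (3|5)=-1; (−1)^{3·6·2}·(-1)^6·(-1)^3 = -1.
v=2: v_2(a)=-4, v_2(b)=0; units ≡ 3, 3 (mod 8); ε·ε+αω+βω = 1·1+-4·1+0·1 ≡ 1  ⇒  (a,b)_2 = -1.
v=11: a=11^0·(≡10), b=11^1·(≡5) mod 11; (10|11)=-1, (5|11)=+1; (−1)^{0·1·5}·(-1)^1·(+1)^0 = -1.
v=7: a=7^1·(≡3), b=7^1·(≡6) mod 7; (3|7)=-1, (6|7)=-1; (−1)^{1·1·3}·(-1)^1·(-1)^1 = -1.
v=3: a=3^0·(≡2), b=3^-4·(≡1) mod 3; (2|3)=-1, (1|3)=+1; (−1)^{0·-4·1}·(-1)^-4·(+1)^0 = +1.
v=∞: 35 > 0 and -77 < 0  ⇒  (a,b)_∞ = +1.
Ram(35, -77) = {2, 5, 7, 11}; no ℚ_2-point on the conic.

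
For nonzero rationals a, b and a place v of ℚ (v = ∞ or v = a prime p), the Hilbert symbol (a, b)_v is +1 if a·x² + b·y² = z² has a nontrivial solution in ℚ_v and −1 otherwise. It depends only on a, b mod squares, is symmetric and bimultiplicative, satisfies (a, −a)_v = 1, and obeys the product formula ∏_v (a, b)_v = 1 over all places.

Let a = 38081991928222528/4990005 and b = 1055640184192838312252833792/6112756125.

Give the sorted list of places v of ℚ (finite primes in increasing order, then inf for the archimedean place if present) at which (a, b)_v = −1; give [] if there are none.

[11, 13, 17, 23]

(a, b) ≡ (65, 43010) mod (ℚ^×)²; places V = {2, 3, 5, 7, 11, 13, 17, 23, 37, ∞}.
(a,b)_17: α=2, u≡7; β=1, v≡6 (mod 17); (7|17)=-1, (6|17)=-1; sign (−1)^0·-1^1·-1^2 = -1.
(a,b)_3: α=-6, u≡2; β=-6, v≡2 (mod 3); (2|3)=-1, (2|3)=-1; sign (−1)^0·-1^-6·-1^-6 = +1.
(a,b)_∞: sgn(65)=+, sgn(43010)=+, so +1.
(a,b)_11: α=6, u≡2; β=7, v≡1 (mod 11); (2|11)=-1, (1|11)=+1; sign (−1)^0·-1^7·+1^6 = -1.
(a,b)_5: α=-1, u≡3; β=-3, v≡3 (mod 5); (3|5)=-1, (3|5)=-1; sign (−1)^0·-1^-3·-1^-1 = +1.
(a,b)_2: α=6, β=15; u≡1, v≡1 (mod 8); ε(u)ε(v)=0·0, αω(v)=6·0, βω(u)=15·0; sum ≡ 0  ⇒  +1.
(a,b)_7: α=0, u≡1; β=-2, v≡1 (mod 7); (1|7)=+1, (1|7)=+1; sign (−1)^0·+1^-2·+1^0 = +1.
(a,b)_23: α=2, u≡20; β=7, v≡14 (mod 23); (20|23)=-1, (14|23)=-1; sign (−1)^0·-1^7·-1^2 = -1.
(a,b)_13: α=3, u≡2; β=4, v≡2 (mod 13); (2|13)=-1, (2|13)=-1; sign (−1)^0·-1^4·-1^3 = -1.
(a,b)_37: α=-2, u≡26; β=-2, v≡33 (mod 37); (26|37)=+1, (33|37)=+1; sign (−1)^0·+1^-2·+1^-2 = +1.
|Ram(65, 43010)| = 4, even; anisotropic at {11, 13, 17, 23}.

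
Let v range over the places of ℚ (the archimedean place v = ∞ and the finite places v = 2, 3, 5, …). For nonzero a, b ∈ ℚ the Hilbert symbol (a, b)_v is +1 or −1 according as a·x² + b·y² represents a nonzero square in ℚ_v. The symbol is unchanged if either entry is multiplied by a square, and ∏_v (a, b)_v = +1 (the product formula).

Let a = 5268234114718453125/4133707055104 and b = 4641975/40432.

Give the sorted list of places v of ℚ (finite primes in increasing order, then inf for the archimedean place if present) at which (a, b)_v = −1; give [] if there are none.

[3, 13]

(a, b) ≡ (221, 273) mod (ℚ^×)²; places V = {2, 3, 5, 7, 11, 13, 17, 19, 23, ∞}.
(a,b)_23: α=2, u≡20; β=2, v≡17 (mod 23); (20|23)=-1, (17|23)=-1; sign (−1)^0·-1^2·-1^2 = +1.
(a,b)_3: α=10, u≡2; β=3, v≡1 (mod 3); (2|3)=-1, (1|3)=+1; sign (−1)^0·-1^3·+1^10 = -1.
(a,b)_19: α=-4, u≡10; β=-2, v≡5 (mod 19); (10|19)=-1, (5|19)=+1; sign (−1)^0·-1^-2·+1^-4 = +1.
(a,b)_11: α=-2, u≡5; β=0, v≡9 (mod 11); (5|11)=+1, (9|11)=+1; sign (−1)^0·+1^0·+1^-2 = +1.
(a,b)_7: α=0, u≡4; β=-1, v≡2 (mod 7); (4|7)=+1, (2|7)=+1; sign (−1)^0·+1^-1·+1^0 = +1.
(a,b)_17: α=3, u≡1; β=0, v≡1 (mod 17); (1|17)=+1, (1|17)=+1; sign (−1)^0·+1^0·+1^3 = +1.
(a,b)_∞: sgn(221)=+, sgn(273)=+, so +1.
(a,b)_13: α=3, u≡9; β=1, v≡2 (mod 13); (9|13)=+1, (2|13)=-1; sign (−1)^0·+1^1·-1^3 = -1.
(a,b)_5: α=6, u≡4; β=2, v≡2 (mod 5); (4|5)=+1, (2|5)=-1; sign (−1)^0·+1^2·-1^6 = +1.
(a,b)_2: α=-18, β=-4; u≡5, v≡1 (mod 8); ε(u)ε(v)=0·0, αω(v)=-18·0, βω(u)=-4·1; sum ≡ 0  ⇒  +1.
Ram(221, 273) = {3, 13}; no ℚ_3-point on the conic.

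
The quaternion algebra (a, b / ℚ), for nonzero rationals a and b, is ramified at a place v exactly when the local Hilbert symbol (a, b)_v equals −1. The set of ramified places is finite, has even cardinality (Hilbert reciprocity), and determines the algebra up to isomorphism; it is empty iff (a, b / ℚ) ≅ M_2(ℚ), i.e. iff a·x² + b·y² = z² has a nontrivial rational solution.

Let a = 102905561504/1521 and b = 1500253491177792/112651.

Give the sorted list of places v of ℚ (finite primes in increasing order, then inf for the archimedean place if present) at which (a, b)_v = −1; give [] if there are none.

(a, b) ≡ (4698026, 44631247) mod (ℚ^×)²; places V = {2, 3, 7, 11, 13, 19, 23, 37, 41, 47, 53, ∞}.
(a,b)_7: α=0, u≡2; β=-2, v≡5 (mod 7); (2|7)=+1, (5|7)=-1; sign (−1)^0·+1^-2·-1^0 = +1.
(a,b)_∞: sgn(4698026)=+, sgn(44631247)=+, so +1.
(a,b)_13: α=-2, u≡2; β=2, v≡11 (mod 13); (2|13)=-1, (11|13)=-1; sign (−1)^0·-1^2·-1^-2 = +1.
(a,b)_41: α=1, u≡39; β=1, v≡34 (mod 41); (39|41)=+1, (34|41)=-1; sign (−1)^0·+1^1·-1^1 = -1.
(a,b)_3: α=-2, u≡2; β=10, v≡1 (mod 3); (2|3)=-1, (1|3)=+1; sign (−1)^0·-1^10·+1^-2 = +1.
(a,b)_47: α=1, u≡7; β=1, v≡29 (mod 47); (7|47)=+1, (29|47)=-1; sign (−1)^1·+1^1·-1^1 = +1.
(a,b)_53: α=1, u≡22; β=1, v≡14 (mod 53); (22|53)=-1, (14|53)=-1; sign (−1)^0·-1^1·-1^1 = +1.
(a,b)_19: α=0, u≡8; β=-1, v≡1 (mod 19); (8|19)=-1, (1|19)=+1; sign (−1)^0·-1^-1·+1^0 = -1.
(a,b)_23: α=1, u≡5; β=1, v≡8 (mod 23); (5|23)=-1, (8|23)=+1; sign (−1)^1·-1^1·+1^1 = +1.
(a,b)_37: α=2, u≡26; β=0, v≡11 (mod 37); (26|37)=+1, (11|37)=+1; sign (−1)^0·+1^0·+1^2 = +1.
(a,b)_11: α=0, u≡3; β=-2, v≡3 (mod 11); (3|11)=+1, (3|11)=+1; sign (−1)^0·+1^-2·+1^0 = +1.
(a,b)_2: α=5, β=6; u≡5, v≡7 (mod 8); ε(u)ε(v)=0·1, αω(v)=5·0, βω(u)=6·1; sum ≡ 0  ⇒  +1.
|Ram(4698026, 44631247)| = 2, even; anisotropic at {19, 41}.

[19, 41]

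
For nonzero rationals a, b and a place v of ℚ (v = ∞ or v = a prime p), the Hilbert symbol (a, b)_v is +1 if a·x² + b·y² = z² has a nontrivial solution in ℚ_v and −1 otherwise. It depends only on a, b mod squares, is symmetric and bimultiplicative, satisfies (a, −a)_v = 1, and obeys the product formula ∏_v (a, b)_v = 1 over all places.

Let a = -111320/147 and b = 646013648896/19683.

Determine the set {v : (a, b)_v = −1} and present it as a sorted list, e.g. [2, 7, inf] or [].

[2, 3, 5, 7]

(a, b) ≡ (-690, 462) mod (ℚ^×)²; places V = {2, 3, 5, 7, 11, 23, ∞}.
(a,b)_11: α=2, u≡1; β=3, v≡4 (mod 11); (1|11)=+1, (4|11)=+1; sign (−1)^0·+1^3·+1^2 = +1.
(a,b)_3: α=-1, u≡1; β=-9, v≡1 (mod 3); (1|3)=+1, (1|3)=+1; sign (−1)^1·+1^-9·+1^-1 = -1.
(a,b)_∞: sgn(-690)=−, sgn(462)=+, so +1.
(a,b)_5: α=1, u≡3; β=0, v≡2 (mod 5); (3|5)=-1, (2|5)=-1; sign (−1)^0·-1^0·-1^1 = -1.
(a,b)_2: α=3, β=17; u≡7, v≡7 (mod 8); ε(u)ε(v)=1·1, αω(v)=3·0, βω(u)=17·0; sum ≡ 1  ⇒  -1.
(a,b)_7: α=-2, u≡5; β=1, v≡5 (mod 7); (5|7)=-1, (5|7)=-1; sign (−1)^0·-1^1·-1^-2 = -1.
(a,b)_23: α=1, u≡4; β=2, v≡2 (mod 23); (4|23)=+1, (2|23)=+1; sign (−1)^0·+1^2·+1^1 = +1.
Ram(-690, 462) = {2, 3, 5, 7}; no ℚ_2-point on the conic.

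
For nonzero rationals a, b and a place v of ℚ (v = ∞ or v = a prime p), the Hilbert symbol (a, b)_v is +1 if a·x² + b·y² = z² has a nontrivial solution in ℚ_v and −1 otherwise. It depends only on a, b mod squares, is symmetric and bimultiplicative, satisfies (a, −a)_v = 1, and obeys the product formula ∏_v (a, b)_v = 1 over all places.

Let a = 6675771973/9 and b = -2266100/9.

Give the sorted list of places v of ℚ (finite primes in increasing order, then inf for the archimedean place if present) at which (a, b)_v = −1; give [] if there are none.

[13, 31]

(a, b) ≡ (13, -22661) mod (ℚ^×)²; places V = {2, 3, 5, 13, 17, 31, 43, ∞}.
(a,b)_13: α=1, u≡12; β=0, v≡11 (mod 13); (12|13)=+1, (11|13)=-1; sign (−1)^0·+1^0·-1^1 = -1.
(a,b)_43: α=2, u≡41; β=1, v≡2 (mod 43); (41|43)=+1, (2|43)=-1; sign (−1)^0·+1^1·-1^2 = +1.
(a,b)_17: α=2, u≡16; β=1, v≡11 (mod 17); (16|17)=+1, (11|17)=-1; sign (−1)^0·+1^1·-1^2 = +1.
(a,b)_5: α=0, u≡2; β=2, v≡4 (mod 5); (2|5)=-1, (4|5)=+1; sign (−1)^0·-1^2·+1^0 = +1.
(a,b)_2: α=0, β=2; u≡5, v≡3 (mod 8); ε(u)ε(v)=0·1, αω(v)=0·1, βω(u)=2·1; sum ≡ 0  ⇒  +1.
(a,b)_∞: sgn(13)=+, sgn(-22661)=−, so +1.
(a,b)_3: α=-2, u≡1; β=-2, v≡1 (mod 3); (1|3)=+1, (1|3)=+1; sign (−1)^0·+1^-2·+1^-2 = +1.
(a,b)_31: α=2, u≡3; β=1, v≡17 (mod 31); (3|31)=-1, (17|31)=-1; sign (−1)^0·-1^1·-1^2 = -1.
(13, -22661 / ℚ) ramifies at {13, 31}: a division algebra.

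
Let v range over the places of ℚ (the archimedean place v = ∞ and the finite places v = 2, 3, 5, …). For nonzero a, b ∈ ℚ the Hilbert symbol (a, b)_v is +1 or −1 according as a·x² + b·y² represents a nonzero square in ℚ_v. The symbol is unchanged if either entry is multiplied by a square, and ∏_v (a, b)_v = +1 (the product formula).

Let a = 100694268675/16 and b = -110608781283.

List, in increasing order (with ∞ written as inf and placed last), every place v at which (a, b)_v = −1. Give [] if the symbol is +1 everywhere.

[7, 11, 13, 17]

(a, b) ≡ (187, -3003) mod (ℚ^×)²; places V = {2, 3, 5, 7, 11, 13, 17, ∞}.
(a,b)_3: α=2, u≡1; β=3, v≡1 (mod 3); (1|3)=+1, (1|3)=+1; sign (−1)^0·+1^3·+1^2 = +1.
(a,b)_2: α=-4, β=0; u≡3, v≡5 (mod 8); ε(u)ε(v)=1·0, αω(v)=-4·1, βω(u)=0·1; sum ≡ 0  ⇒  +1.
(a,b)_5: α=2, u≡2; β=0, v≡2 (mod 5); (2|5)=-1, (2|5)=-1; sign (−1)^0·-1^0·-1^2 = +1.
(a,b)_13: α=2, u≡5; β=1, v≡12 (mod 13); (5|13)=-1, (12|13)=+1; sign (−1)^0·-1^1·+1^2 = -1.
(a,b)_17: α=3, u≡14; β=4, v≡11 (mod 17); (14|17)=-1, (11|17)=-1; sign (−1)^0·-1^4·-1^3 = -1.
(a,b)_7: α=2, u≡5; β=3, v≡5 (mod 7); (5|7)=-1, (5|7)=-1; sign (−1)^0·-1^3·-1^2 = -1.
(a,b)_11: α=1, u≡8; β=1, v≡7 (mod 11); (8|11)=-1, (7|11)=-1; sign (−1)^1·-1^1·-1^1 = -1.
(a,b)_∞: sgn(187)=+, sgn(-3003)=−, so +1.
|Ram(187, -3003)| = 4, even; anisotropic at {7, 11, 13, 17}.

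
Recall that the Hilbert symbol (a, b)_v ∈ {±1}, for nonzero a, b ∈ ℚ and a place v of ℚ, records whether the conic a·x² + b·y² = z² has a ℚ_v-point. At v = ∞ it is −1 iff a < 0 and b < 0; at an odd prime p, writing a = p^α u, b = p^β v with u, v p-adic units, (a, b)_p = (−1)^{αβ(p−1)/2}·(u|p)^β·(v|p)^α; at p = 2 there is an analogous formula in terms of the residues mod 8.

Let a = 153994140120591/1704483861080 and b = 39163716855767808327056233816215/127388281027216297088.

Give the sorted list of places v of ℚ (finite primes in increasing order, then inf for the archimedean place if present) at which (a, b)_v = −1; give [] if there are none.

[2, 17]

Mod squares: a ≡ 340170, b ≡ 6670. Check v ∈ {∞, 2, 3, 5, 7, 11, 13, 17, 19, 23, 29, 37, 43}.
v=19: a=19^2·(≡8), b=19^6·(≡6) mod 19; (8|19)=-1, (6|19)=+1; (−1)^{2·6·9}·(-1)^6·(+1)^2 = +1.
v=43: a=43^-2·(≡16), b=43^-4·(≡3) mod 43; (16|43)=+1, (3|43)=-1; (−1)^{-2·-4·21}·(+1)^-4·(-1)^-2 = +1.
v=∞: 340170 > 0 and 6670 > 0  ⇒  (a,b)_∞ = +1.
v=37: a=37^2·(≡18), b=37^4·(≡16) mod 37; (18|37)=-1, (16|37)=+1; (−1)^{2·4·18}·(-1)^4·(+1)^2 = +1.
v=23: a=23^-1·(≡18), b=23^1·(≡22) mod 23; (18|23)=+1, (22|23)=-1; (−1)^{-1·1·11}·(+1)^1·(-1)^-1 = +1.
v=17: a=17^3·(≡13), b=17^6·(≡7) mod 17; (13|17)=+1, (7|17)=-1; (−1)^{3·6·8}·(+1)^6·(-1)^3 = -1.
v=7: a=7^-2·(≡6), b=7^-6·(≡5) mod 7; (6|7)=-1, (5|7)=-1; (−1)^{-2·-6·3}·(-1)^-6·(-1)^-2 = +1.
v=13: a=13^-2·(≡1), b=13^-2·(≡1) mod 13; (1|13)=+1, (1|13)=+1; (−1)^{-2·-2·6}·(+1)^-2·(+1)^-2 = +1.
v=5: a=5^-1·(≡1), b=5^1·(≡1) mod 5; (1|5)=+1, (1|5)=+1; (−1)^{-1·1·2}·(+1)^1·(+1)^-1 = +1.
v=3: a=3^7·(≡2), b=3^8·(≡1) mod 3; (2|3)=-1, (1|3)=+1; (−1)^{7·8·1}·(-1)^8·(+1)^7 = +1.
v=11: a=11^-2·(≡7), b=11^-4·(≡3) mod 11; (7|11)=-1, (3|11)=+1; (−1)^{-2·-4·5}·(-1)^-4·(+1)^-2 = +1.
v=2: v_2(a)=-3, v_2(b)=-7; units ≡ 5, 7 (mod 8); ε·ε+αω+βω = 0·1+-3·0+-7·1 ≡ 1  ⇒  (a,b)_2 = -1.
v=29: a=29^1·(≡11), b=29^3·(≡12) mod 29; (11|29)=-1, (12|29)=-1; (−1)^{1·3·14}·(-1)^3·(-1)^1 = +1.
Ram(340170, 6670) = {2, 17}; no ℚ_2-point on the conic.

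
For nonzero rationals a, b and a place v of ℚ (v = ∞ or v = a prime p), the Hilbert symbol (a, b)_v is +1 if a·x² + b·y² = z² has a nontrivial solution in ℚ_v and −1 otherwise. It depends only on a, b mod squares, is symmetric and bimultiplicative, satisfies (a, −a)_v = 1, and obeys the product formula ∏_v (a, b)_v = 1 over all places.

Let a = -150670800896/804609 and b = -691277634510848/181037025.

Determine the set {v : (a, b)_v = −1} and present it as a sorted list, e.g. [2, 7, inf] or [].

(a, b) ≡ (-3002846, -2618) mod (ℚ^×)²; places V = {2, 3, 5, 7, 11, 13, 17, 23, 31, 37, ∞}.
(a,b)_11: α=1, u≡9; β=1, v≡4 (mod 11); (9|11)=+1, (4|11)=+1; sign (−1)^1·+1^1·+1^1 = -1.
(a,b)_∞: sgn(-3002846)=−, sgn(-2618)=−, so -1.
(a,b)_17: α=1, u≡4; β=1, v≡15 (mod 17); (4|17)=+1, (15|17)=+1; sign (−1)^0·+1^1·+1^1 = +1.
(a,b)_7: α=3, u≡6; β=3, v≡4 (mod 7); (6|7)=-1, (4|7)=+1; sign (−1)^1·-1^3·+1^3 = +1.
(a,b)_5: α=0, u≡1; β=-2, v≡2 (mod 5); (1|5)=+1, (2|5)=-1; sign (−1)^0·+1^-2·-1^0 = +1.
(a,b)_23: α=-2, u≡17; β=-2, v≡4 (mod 23); (17|23)=-1, (4|23)=+1; sign (−1)^0·-1^-2·+1^-2 = +1.
(a,b)_3: α=-2, u≡1; β=-4, v≡1 (mod 3); (1|3)=+1, (1|3)=+1; sign (−1)^0·+1^-4·+1^-2 = +1.
(a,b)_37: α=1, u≡22; β=2, v≡9 (mod 37); (22|37)=-1, (9|37)=+1; sign (−1)^0·-1^2·+1^1 = +1.
(a,b)_31: α=1, u≡25; β=2, v≡13 (mod 31); (25|31)=+1, (13|31)=-1; sign (−1)^0·+1^2·-1^1 = -1.
(a,b)_2: α=11, β=13; u≡1, v≡3 (mod 8); ε(u)ε(v)=0·1, αω(v)=11·1, βω(u)=13·0; sum ≡ 1  ⇒  -1.
(a,b)_13: α=-2, u≡7; β=-2, v≡8 (mod 13); (7|13)=-1, (8|13)=-1; sign (−1)^0·-1^-2·-1^-2 = +1.
Ram(-3002846, -2618) = {2, 11, 31, ∞}; no ℚ_2-point on the conic.

[2, 11, 31, inf]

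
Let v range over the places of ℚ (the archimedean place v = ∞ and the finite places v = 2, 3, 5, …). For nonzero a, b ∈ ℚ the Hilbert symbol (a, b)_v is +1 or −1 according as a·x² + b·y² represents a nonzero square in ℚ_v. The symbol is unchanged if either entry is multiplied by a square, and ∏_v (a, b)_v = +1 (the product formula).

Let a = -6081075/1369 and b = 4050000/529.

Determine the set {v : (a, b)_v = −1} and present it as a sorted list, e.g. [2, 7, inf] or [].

(a, b) ≡ (-3003, 5) mod (ℚ^×)²; places V = {2, 3, 5, 7, 11, 13, 23, 37, ∞}.
(a,b)_∞: sgn(-3003)=−, sgn(5)=+, so +1.
(a,b)_37: α=-2, u≡23; β=0, v≡15 (mod 37); (23|37)=-1, (15|37)=-1; sign (−1)^0·-1^0·-1^-2 = +1.
(a,b)_2: α=0, β=4; u≡5, v≡5 (mod 8); ε(u)ε(v)=0·0, αω(v)=0·1, βω(u)=4·1; sum ≡ 0  ⇒  +1.
(a,b)_11: α=1, u≡7; β=0, v≡9 (mod 11); (7|11)=-1, (9|11)=+1; sign (−1)^0·-1^0·+1^1 = +1.
(a,b)_13: α=1, u≡1; β=0, v≡5 (mod 13); (1|13)=+1, (5|13)=-1; sign (−1)^0·+1^0·-1^1 = -1.
(a,b)_5: α=2, u≡3; β=5, v≡4 (mod 5); (3|5)=-1, (4|5)=+1; sign (−1)^0·-1^5·+1^2 = -1.
(a,b)_3: α=5, u≡1; β=4, v≡2 (mod 3); (1|3)=+1, (2|3)=-1; sign (−1)^0·+1^4·-1^5 = -1.
(a,b)_23: α=0, u≡20; β=-2, v≡22 (mod 23); (20|23)=-1, (22|23)=-1; sign (−1)^0·-1^-2·-1^0 = +1.
(a,b)_7: α=1, u≡6; β=0, v≡6 (mod 7); (6|7)=-1, (6|7)=-1; sign (−1)^0·-1^0·-1^1 = -1.
|Ram(-3003, 5)| = 4, even; anisotropic at {3, 5, 7, 13}.

[3, 5, 7, 13]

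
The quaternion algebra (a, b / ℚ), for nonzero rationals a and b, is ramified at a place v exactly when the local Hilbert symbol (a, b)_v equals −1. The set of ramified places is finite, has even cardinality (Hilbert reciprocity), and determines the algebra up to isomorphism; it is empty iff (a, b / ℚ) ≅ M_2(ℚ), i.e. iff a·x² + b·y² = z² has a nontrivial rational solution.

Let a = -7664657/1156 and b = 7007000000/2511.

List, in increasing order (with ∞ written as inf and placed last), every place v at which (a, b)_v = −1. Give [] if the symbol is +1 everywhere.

(a, b) ≡ (-45353, 4433) mod (ℚ^×)²; places V = {2, 3, 5, 7, 11, 13, 17, 19, 31, ∞}.
(a,b)_7: α=1, u≡3; β=2, v≡2 (mod 7); (3|7)=-1, (2|7)=+1; sign (−1)^0·-1^2·+1^1 = +1.
(a,b)_13: α=2, u≡9; β=1, v≡3 (mod 13); (9|13)=+1, (3|13)=+1; sign (−1)^0·+1^1·+1^2 = +1.
(a,b)_∞: sgn(-45353)=−, sgn(4433)=+, so +1.
(a,b)_2: α=-2, β=6; u≡7, v≡1 (mod 8); ε(u)ε(v)=1·0, αω(v)=-2·0, βω(u)=6·0; sum ≡ 0  ⇒  +1.
(a,b)_11: α=1, u≡8; β=1, v≡7 (mod 11); (8|11)=-1, (7|11)=-1; sign (−1)^1·-1^1·-1^1 = -1.
(a,b)_5: α=0, u≡3; β=6, v≡3 (mod 5); (3|5)=-1, (3|5)=-1; sign (−1)^0·-1^6·-1^0 = +1.
(a,b)_31: α=1, u≡1; β=-1, v≡5 (mod 31); (1|31)=+1, (5|31)=+1; sign (−1)^1·+1^-1·+1^1 = -1.
(a,b)_3: α=0, u≡1; β=-4, v≡2 (mod 3); (1|3)=+1, (2|3)=-1; sign (−1)^0·+1^-4·-1^0 = +1.
(a,b)_17: α=-2, u≡12; β=0, v≡15 (mod 17); (12|17)=-1, (15|17)=+1; sign (−1)^0·-1^0·+1^-2 = +1.
(a,b)_19: α=1, u≡11; β=0, v≡17 (mod 19); (11|19)=+1, (17|19)=+1; sign (−1)^0·+1^0·+1^1 = +1.
Ram(-45353, 4433) = {11, 31}; no ℚ_11-point on the conic.

[11, 31]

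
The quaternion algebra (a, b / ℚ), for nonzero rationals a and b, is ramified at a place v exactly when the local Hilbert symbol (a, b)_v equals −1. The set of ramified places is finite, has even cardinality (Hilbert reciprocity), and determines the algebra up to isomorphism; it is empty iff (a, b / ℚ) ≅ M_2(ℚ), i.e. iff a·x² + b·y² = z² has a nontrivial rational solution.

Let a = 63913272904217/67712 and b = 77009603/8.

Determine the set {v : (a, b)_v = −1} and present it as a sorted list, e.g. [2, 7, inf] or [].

[2, 41]

(a, b) ≡ (66994, 3526) mod (ℚ^×)²; places V = {2, 11, 19, 23, 41, 43, ∞}.
(a,b)_19: α=5, u≡11; β=2, v≡6 (mod 19); (11|19)=+1, (6|19)=+1; sign (−1)^0·+1^2·+1^5 = +1.
(a,b)_11: α=4, u≡9; β=2, v≡2 (mod 11); (9|11)=+1, (2|11)=-1; sign (−1)^0·+1^2·-1^4 = +1.
(a,b)_23: α=-2, u≡4; β=0, v≡19 (mod 23); (4|23)=+1, (19|23)=-1; sign (−1)^0·+1^0·-1^-2 = +1.
(a,b)_43: α=1, u≡1; β=1, v≡34 (mod 43); (1|43)=+1, (34|43)=-1; sign (−1)^1·+1^1·-1^1 = +1.
(a,b)_∞: sgn(66994)=+, sgn(3526)=+, so +1.
(a,b)_2: α=-7, β=-3; u≡1, v≡3 (mod 8); ε(u)ε(v)=0·1, αω(v)=-7·1, βω(u)=-3·0; sum ≡ 1  ⇒  -1.
(a,b)_41: α=1, u≡22; β=1, v≡4 (mod 41); (22|41)=-1, (4|41)=+1; sign (−1)^0·-1^1·+1^1 = -1.
(66994, 3526 / ℚ) ramifies at {2, 41}: a division algebra.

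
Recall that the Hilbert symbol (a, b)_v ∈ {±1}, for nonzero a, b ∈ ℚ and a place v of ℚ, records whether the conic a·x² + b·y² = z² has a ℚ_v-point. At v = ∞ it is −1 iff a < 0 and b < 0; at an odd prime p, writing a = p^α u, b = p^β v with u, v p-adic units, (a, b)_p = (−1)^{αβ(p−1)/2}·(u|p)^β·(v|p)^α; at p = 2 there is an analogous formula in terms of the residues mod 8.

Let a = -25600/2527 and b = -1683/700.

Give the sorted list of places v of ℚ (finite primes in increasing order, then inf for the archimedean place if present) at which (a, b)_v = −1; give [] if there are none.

(a, b) ≡ (-7, -1309) mod (ℚ^×)²; places V = {2, 3, 5, 7, 11, 17, 19, ∞}.
(a,b)_∞: sgn(-7)=−, sgn(-1309)=−, so -1.
(a,b)_17: α=0, u≡11; β=1, v≡1 (mod 17); (11|17)=-1, (1|17)=+1; sign (−1)^0·-1^1·+1^0 = -1.
(a,b)_19: α=-2, u≡18; β=0, v≡10 (mod 19); (18|19)=-1, (10|19)=-1; sign (−1)^0·-1^0·-1^-2 = +1.
(a,b)_5: α=2, u≡3; β=-2, v≡4 (mod 5); (3|5)=-1, (4|5)=+1; sign (−1)^0·-1^-2·+1^2 = +1.
(a,b)_2: α=10, β=-2; u≡1, v≡3 (mod 8); ε(u)ε(v)=0·1, αω(v)=10·1, βω(u)=-2·0; sum ≡ 0  ⇒  +1.
(a,b)_11: α=0, u≡1; β=1, v≡8 (mod 11); (1|11)=+1, (8|11)=-1; sign (−1)^0·+1^1·-1^0 = +1.
(a,b)_3: α=0, u≡2; β=2, v≡2 (mod 3); (2|3)=-1, (2|3)=-1; sign (−1)^0·-1^2·-1^0 = +1.
(a,b)_7: α=-1, u≡5; β=-1, v≡2 (mod 7); (5|7)=-1, (2|7)=+1; sign (−1)^1·-1^-1·+1^-1 = +1.
(-7, -1309 / ℚ) ramifies at {17, ∞}: a division algebra.

[17, inf]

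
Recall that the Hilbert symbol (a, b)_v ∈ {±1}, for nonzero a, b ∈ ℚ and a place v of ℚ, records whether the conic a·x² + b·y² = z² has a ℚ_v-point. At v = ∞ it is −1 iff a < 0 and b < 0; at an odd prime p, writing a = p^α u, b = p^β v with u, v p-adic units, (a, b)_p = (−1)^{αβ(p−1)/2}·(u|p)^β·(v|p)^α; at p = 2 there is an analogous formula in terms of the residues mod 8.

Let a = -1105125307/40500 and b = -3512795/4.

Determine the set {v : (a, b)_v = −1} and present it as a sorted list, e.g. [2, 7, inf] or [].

Mod squares: a ≡ -935, b ≡ -12155. Check v ∈ {∞, 2, 3, 5, 11, 13, 17}.
v=17: a=17^3·(≡15), b=17^3·(≡4) mod 17; (15|17)=+1, (4|17)=+1; (−1)^{3·3·8}·(+1)^3·(+1)^3 = +1.
v=3: a=3^-4·(≡1), b=3^0·(≡1) mod 3; (1|3)=+1, (1|3)=+1; (−1)^{-4·0·1}·(+1)^0·(+1)^-4 = +1.
v=11: a=11^3·(≡3), b=11^1·(≡10) mod 11; (3|11)=+1, (10|11)=-1; (−1)^{3·1·5}·(+1)^1·(-1)^3 = +1.
v=5: a=5^-3·(≡2), b=5^1·(≡4) mod 5; (2|5)=-1, (4|5)=+1; (−1)^{-3·1·2}·(-1)^1·(+1)^-3 = -1.
v=13: a=13^2·(≡1), b=13^1·(≡4) mod 13; (1|13)=+1, (4|13)=+1; (−1)^{2·1·6}·(+1)^1·(+1)^2 = +1.
v=∞: -935 < 0 and -12155 < 0  ⇒  (a,b)_∞ = -1.
v=2: v_2(a)=-2, v_2(b)=-2; units ≡ 1, 5 (mod 8); ε·ε+αω+βω = 0·0+-2·1+-2·0 ≡ 0  ⇒  (a,b)_2 = +1.
|Ram(-935, -12155)| = 2, even; anisotropic at {5, ∞}.

[5, inf]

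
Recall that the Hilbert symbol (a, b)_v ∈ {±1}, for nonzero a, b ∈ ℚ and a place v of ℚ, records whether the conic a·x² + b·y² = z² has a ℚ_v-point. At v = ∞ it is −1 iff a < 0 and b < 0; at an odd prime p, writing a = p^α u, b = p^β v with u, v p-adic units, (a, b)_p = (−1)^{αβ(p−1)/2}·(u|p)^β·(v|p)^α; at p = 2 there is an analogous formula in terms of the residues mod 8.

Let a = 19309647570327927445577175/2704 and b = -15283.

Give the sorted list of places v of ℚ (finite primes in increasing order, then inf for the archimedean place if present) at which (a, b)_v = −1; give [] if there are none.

Mod squares: a ≡ 765082263, b ≡ -15283. Check v ∈ {∞, 2, 3, 5, 7, 11, 13, 17, 29, 31, 37, 41}.
v=2: v_2(a)=-4, v_2(b)=0; units ≡ 7, 5 (mod 8); ε·ε+αω+βω = 1·0+-4·1+0·0 ≡ 0  ⇒  (a,b)_2 = +1.
v=41: a=41^1·(≡2), b=41^0·(≡10) mod 41; (2|41)=+1, (10|41)=+1; (−1)^{1·0·20}·(+1)^0·(+1)^1 = +1.
v=13: a=13^-2·(≡12), b=13^0·(≡5) mod 13; (12|13)=+1, (5|13)=-1; (−1)^{-2·0·6}·(+1)^0·(-1)^-2 = +1.
v=11: a=11^3·(≡8), b=11^0·(≡7) mod 11; (8|11)=-1, (7|11)=-1; (−1)^{3·0·5}·(-1)^0·(-1)^3 = -1.
v=7: a=7^2·(≡2), b=7^0·(≡5) mod 7; (2|7)=+1, (5|7)=-1; (−1)^{2·0·3}·(+1)^0·(-1)^2 = +1.
v=3: a=3^7·(≡1), b=3^0·(≡2) mod 3; (1|3)=+1, (2|3)=-1; (−1)^{7·0·1}·(+1)^0·(-1)^7 = -1.
v=37: a=37^1·(≡2), b=37^0·(≡35) mod 37; (2|37)=-1, (35|37)=-1; (−1)^{1·0·18}·(-1)^0·(-1)^1 = -1.
v=∞: 765082263 > 0 and -15283 < 0  ⇒  (a,b)_∞ = +1.
v=31: a=31^3·(≡15), b=31^1·(≡3) mod 31; (15|31)=-1, (3|31)=-1; (−1)^{3·1·15}·(-1)^1·(-1)^3 = -1.
v=29: a=29^3·(≡13), b=29^1·(≡24) mod 29; (13|29)=+1, (24|29)=+1; (−1)^{3·1·14}·(+1)^1·(+1)^3 = +1.
v=17: a=17^3·(≡8), b=17^1·(≡2) mod 17; (8|17)=+1, (2|17)=+1; (−1)^{3·1·8}·(+1)^1·(+1)^3 = +1.
v=5: a=5^2·(≡3), b=5^0·(≡2) mod 5; (3|5)=-1, (2|5)=-1; (−1)^{2·0·2}·(-1)^0·(-1)^2 = +1.
|Ram(765082263, -15283)| = 4, even; anisotropic at {3, 11, 31, 37}.

[3, 11, 31, 37]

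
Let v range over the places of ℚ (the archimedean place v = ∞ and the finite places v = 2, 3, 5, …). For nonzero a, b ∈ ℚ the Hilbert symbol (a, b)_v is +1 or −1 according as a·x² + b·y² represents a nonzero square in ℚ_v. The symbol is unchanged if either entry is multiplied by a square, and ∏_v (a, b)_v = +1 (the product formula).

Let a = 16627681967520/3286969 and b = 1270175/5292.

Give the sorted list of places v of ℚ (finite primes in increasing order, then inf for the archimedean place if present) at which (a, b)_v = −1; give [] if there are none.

[2, 41]

(a, b) ≡ (367770, 69) mod (ℚ^×)²; places V = {2, 3, 5, 7, 13, 23, 37, 41, 47, ∞}.
(a,b)_41: α=5, u≡21; β=0, v≡12 (mod 41); (21|41)=+1, (12|41)=-1; sign (−1)^0·+1^0·-1^5 = -1.
(a,b)_23: α=1, u≡20; β=1, v≡1 (mod 23); (20|23)=-1, (1|23)=+1; sign (−1)^1·-1^1·+1^1 = +1.
(a,b)_3: α=1, u≡1; β=-3, v≡2 (mod 3); (1|3)=+1, (2|3)=-1; sign (−1)^1·+1^-3·-1^1 = +1.
(a,b)_47: α=0, u≡4; β=2, v≡39 (mod 47); (4|47)=+1, (39|47)=-1; sign (−1)^0·+1^2·-1^0 = +1.
(a,b)_5: α=1, u≡1; β=2, v≡1 (mod 5); (1|5)=+1, (1|5)=+1; sign (−1)^0·+1^2·+1^1 = +1.
(a,b)_∞: sgn(367770)=+, sgn(69)=+, so +1.
(a,b)_13: α=1, u≡7; β=0, v≡10 (mod 13); (7|13)=-1, (10|13)=+1; sign (−1)^0·-1^0·+1^1 = +1.
(a,b)_7: α=-4, u≡2; β=-2, v≡6 (mod 7); (2|7)=+1, (6|7)=-1; sign (−1)^0·+1^-2·-1^-4 = +1.
(a,b)_37: α=-2, u≡28; β=0, v≡2 (mod 37); (28|37)=+1, (2|37)=-1; sign (−1)^0·+1^0·-1^-2 = +1.
(a,b)_2: α=5, β=-2; u≡5, v≡5 (mod 8); ε(u)ε(v)=0·0, αω(v)=5·1, βω(u)=-2·1; sum ≡ 1  ⇒  -1.
(367770, 69 / ℚ) ramifies at {2, 41}: a division algebra.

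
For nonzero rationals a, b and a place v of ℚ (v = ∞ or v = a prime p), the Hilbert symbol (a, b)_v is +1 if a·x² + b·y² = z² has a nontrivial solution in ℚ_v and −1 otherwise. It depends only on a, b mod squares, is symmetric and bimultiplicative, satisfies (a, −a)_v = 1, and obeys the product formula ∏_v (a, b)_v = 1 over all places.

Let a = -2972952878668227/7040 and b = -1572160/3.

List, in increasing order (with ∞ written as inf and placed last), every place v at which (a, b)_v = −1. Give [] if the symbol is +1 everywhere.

[17, inf]

(a, b) ≡ (-330, -255) mod (ℚ^×)²; places V = {2, 3, 5, 7, 11, 13, 17, 19, ∞}.
(a,b)_∞: sgn(-330)=−, sgn(-255)=−, so -1.
(a,b)_7: α=4, u≡5; β=0, v≡4 (mod 7); (5|7)=-1, (4|7)=+1; sign (−1)^0·-1^0·+1^4 = +1.
(a,b)_13: α=2, u≡6; β=0, v≡7 (mod 13); (6|13)=-1, (7|13)=-1; sign (−1)^0·-1^0·-1^2 = +1.
(a,b)_11: α=-1, u≡9; β=0, v≡5 (mod 11); (9|11)=+1, (5|11)=+1; sign (−1)^0·+1^0·+1^-1 = +1.
(a,b)_3: α=5, u≡1; β=-1, v≡2 (mod 3); (1|3)=+1, (2|3)=-1; sign (−1)^1·+1^-1·-1^5 = +1.
(a,b)_19: α=2, u≡13; β=0, v≡11 (mod 19); (13|19)=-1, (11|19)=+1; sign (−1)^0·-1^0·+1^2 = +1.
(a,b)_5: α=-1, u≡1; β=1, v≡1 (mod 5); (1|5)=+1, (1|5)=+1; sign (−1)^0·+1^1·+1^-1 = +1.
(a,b)_17: α=4, u≡6; β=3, v≡1 (mod 17); (6|17)=-1, (1|17)=+1; sign (−1)^0·-1^3·+1^4 = -1.
(a,b)_2: α=-7, β=6; u≡3, v≡1 (mod 8); ε(u)ε(v)=1·0, αω(v)=-7·0, βω(u)=6·1; sum ≡ 0  ⇒  +1.
|Ram(-330, -255)| = 2, even; anisotropic at {17, ∞}.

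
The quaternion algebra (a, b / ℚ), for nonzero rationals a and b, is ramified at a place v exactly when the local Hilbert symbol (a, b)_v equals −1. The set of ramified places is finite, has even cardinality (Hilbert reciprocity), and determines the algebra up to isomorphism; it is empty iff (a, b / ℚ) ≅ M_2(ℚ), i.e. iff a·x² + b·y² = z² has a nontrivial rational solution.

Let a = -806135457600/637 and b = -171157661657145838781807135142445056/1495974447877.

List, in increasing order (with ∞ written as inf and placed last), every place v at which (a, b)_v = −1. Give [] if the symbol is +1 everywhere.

[2, 17, 37, inf]

Mod squares: a ≡ -80862353, b ≡ -2788357. Check v ∈ {∞, 2, 3, 5, 7, 11, 13, 17, 23, 29, 31, 37, 43}.
v=3: a=3^4·(≡1), b=3^6·(≡2) mod 3; (1|3)=+1, (2|3)=-1; (−1)^{4·6·1}·(+1)^6·(-1)^4 = +1.
v=∞: -80862353 < 0 and -2788357 < 0  ⇒  (a,b)_∞ = -1.
v=7: a=7^-2·(≡4), b=7^-6·(≡1) mod 7; (4|7)=+1, (1|7)=+1; (−1)^{-2·-6·3}·(+1)^-6·(+1)^-2 = +1.
v=29: a=29^1·(≡24), b=29^2·(≡24) mod 29; (24|29)=+1, (24|29)=+1; (−1)^{1·2·14}·(+1)^2·(+1)^1 = +1.
v=23: a=23^0·(≡9), b=23^-2·(≡16) mod 23; (9|23)=+1, (16|23)=+1; (−1)^{0·-2·11}·(+1)^-2·(+1)^0 = +1.
v=31: a=31^1·(≡5), b=31^1·(≡15) mod 31; (5|31)=+1, (15|31)=-1; (−1)^{1·1·15}·(+1)^1·(-1)^1 = +1.
v=11: a=11^1·(≡1), b=11^3·(≡2) mod 11; (1|11)=+1, (2|11)=-1; (−1)^{1·3·5}·(+1)^3·(-1)^1 = +1.
v=13: a=13^-1·(≡6), b=13^-1·(≡7) mod 13; (6|13)=-1, (7|13)=-1; (−1)^{-1·-1·6}·(-1)^-1·(-1)^-1 = +1.
v=2: v_2(a)=6, v_2(b)=36; units ≡ 7, 3 (mod 8); ε·ε+αω+βω = 1·1+6·1+36·0 ≡ 1  ⇒  (a,b)_2 = -1.
v=37: a=37^1·(≡21), b=37^5·(≡6) mod 37; (21|37)=+1, (6|37)=-1; (−1)^{1·5·18}·(+1)^5·(-1)^1 = -1.
v=43: a=43^0·(≡39), b=43^-2·(≡40) mod 43; (39|43)=-1, (40|43)=+1; (−1)^{0·-2·21}·(-1)^-2·(+1)^0 = +1.
v=5: a=5^2·(≡3), b=5^0·(≡2) mod 5; (3|5)=-1, (2|5)=-1; (−1)^{2·0·2}·(-1)^0·(-1)^2 = +1.
v=17: a=17^1·(≡2), b=17^5·(≡7) mod 17; (2|17)=+1, (7|17)=-1; (−1)^{1·5·8}·(+1)^5·(-1)^1 = -1.
Ram(-80862353, -2788357) = {2, 17, 37, ∞}; no ℚ_2-point on the conic.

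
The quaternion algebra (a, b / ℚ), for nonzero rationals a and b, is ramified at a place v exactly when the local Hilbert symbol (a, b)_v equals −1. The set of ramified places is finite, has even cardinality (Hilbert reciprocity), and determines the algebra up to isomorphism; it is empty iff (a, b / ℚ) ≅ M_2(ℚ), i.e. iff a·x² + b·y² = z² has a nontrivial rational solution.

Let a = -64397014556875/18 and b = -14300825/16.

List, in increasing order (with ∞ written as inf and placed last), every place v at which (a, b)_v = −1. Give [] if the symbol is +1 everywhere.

(a, b) ≡ (-182, -572033) mod (ℚ^×)²; places V = {2, 3, 5, 7, 11, 13, 17, 19, 23, ∞}.
(a,b)_∞: sgn(-182)=−, sgn(-572033)=−, so -1.
(a,b)_19: α=2, u≡14; β=1, v≡3 (mod 19); (14|19)=-1, (3|19)=-1; sign (−1)^0·-1^1·-1^2 = -1.
(a,b)_11: α=2, u≡4; β=1, v≡3 (mod 11); (4|11)=+1, (3|11)=+1; sign (−1)^0·+1^1·+1^2 = +1.
(a,b)_13: α=1, u≡4; β=0, v≡11 (mod 13); (4|13)=+1, (11|13)=-1; sign (−1)^0·+1^0·-1^1 = -1.
(a,b)_23: α=2, u≡18; β=1, v≡22 (mod 23); (18|23)=+1, (22|23)=-1; sign (−1)^0·+1^1·-1^2 = +1.
(a,b)_3: α=-2, u≡1; β=0, v≡1 (mod 3); (1|3)=+1, (1|3)=+1; sign (−1)^0·+1^0·+1^-2 = +1.
(a,b)_7: α=3, u≡2; β=1, v≡5 (mod 7); (2|7)=+1, (5|7)=-1; sign (−1)^1·+1^1·-1^3 = +1.
(a,b)_17: α=0, u≡14; β=1, v≡14 (mod 17); (14|17)=-1, (14|17)=-1; sign (−1)^0·-1^1·-1^0 = -1.
(a,b)_5: α=4, u≡3; β=2, v≡2 (mod 5); (3|5)=-1, (2|5)=-1; sign (−1)^0·-1^2·-1^4 = +1.
(a,b)_2: α=-1, β=-4; u≡5, v≡7 (mod 8); ε(u)ε(v)=0·1, αω(v)=-1·0, βω(u)=-4·1; sum ≡ 0  ⇒  +1.
|Ram(-182, -572033)| = 4, even; anisotropic at {13, 17, 19, ∞}.

[13, 17, 19, inf]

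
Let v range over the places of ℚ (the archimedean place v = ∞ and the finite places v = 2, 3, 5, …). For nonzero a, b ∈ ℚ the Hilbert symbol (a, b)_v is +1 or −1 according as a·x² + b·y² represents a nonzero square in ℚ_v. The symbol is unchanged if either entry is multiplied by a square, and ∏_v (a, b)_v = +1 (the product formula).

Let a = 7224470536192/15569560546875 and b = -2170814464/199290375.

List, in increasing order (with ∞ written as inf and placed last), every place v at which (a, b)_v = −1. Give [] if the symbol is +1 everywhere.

Mod squares: a ≡ 39, b ≡ -15. Check v ∈ {∞, 2, 3, 5, 7, 13}.
v=7: a=7^2·(≡4), b=7^2·(≡5) mod 7; (4|7)=+1, (5|7)=-1; (−1)^{2·2·3}·(+1)^2·(-1)^2 = +1.
v=3: a=3^-13·(≡1), b=3^-13·(≡1) mod 3; (1|3)=+1, (1|3)=+1; (−1)^{-13·-13·1}·(+1)^-13·(+1)^-13 = -1.
v=∞: 39 > 0 and -15 < 0  ⇒  (a,b)_∞ = +1.
v=13: a=13^3·(≡4), b=13^2·(≡8) mod 13; (4|13)=+1, (8|13)=-1; (−1)^{3·2·6}·(+1)^2·(-1)^3 = -1.
v=2: v_2(a)=26, v_2(b)=18; units ≡ 7, 1 (mod 8); ε·ε+αω+βω = 1·0+26·0+18·0 ≡ 0  ⇒  (a,b)_2 = +1.
v=5: a=5^-10·(≡4), b=5^-3·(≡2) mod 5; (4|5)=+1, (2|5)=-1; (−1)^{-10·-3·2}·(+1)^-3·(-1)^-10 = +1.
(39, -15 / ℚ) ramifies at {3, 13}: a division algebra.

[3, 13]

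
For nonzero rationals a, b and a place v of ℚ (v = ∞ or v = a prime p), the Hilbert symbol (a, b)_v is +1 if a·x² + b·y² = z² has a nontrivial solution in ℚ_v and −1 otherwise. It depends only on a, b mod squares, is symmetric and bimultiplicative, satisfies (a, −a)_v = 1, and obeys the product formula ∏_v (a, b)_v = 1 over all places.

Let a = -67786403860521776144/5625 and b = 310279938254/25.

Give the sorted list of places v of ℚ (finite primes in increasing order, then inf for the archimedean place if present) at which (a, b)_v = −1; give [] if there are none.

(a, b) ≡ (-5681, 9614) mod (ℚ^×)²; places V = {2, 3, 5, 11, 13, 19, 23, ∞}.
(a,b)_5: α=-4, u≡4; β=-2, v≡4 (mod 5); (4|5)=+1, (4|5)=+1; sign (−1)^0·+1^-2·+1^-4 = +1.
(a,b)_11: α=2, u≡10; β=1, v≡5 (mod 11); (10|11)=-1, (5|11)=+1; sign (−1)^0·-1^1·+1^2 = -1.
(a,b)_23: α=5, u≡16; β=3, v≡3 (mod 23); (16|23)=+1, (3|23)=+1; sign (−1)^1·+1^3·+1^5 = -1.
(a,b)_19: α=5, u≡9; β=3, v≡12 (mod 19); (9|19)=+1, (12|19)=-1; sign (−1)^1·+1^3·-1^5 = +1.
(a,b)_13: α=3, u≡11; β=2, v≡7 (mod 13); (11|13)=-1, (7|13)=-1; sign (−1)^0·-1^2·-1^3 = -1.
(a,b)_∞: sgn(-5681)=−, sgn(9614)=+, so +1.
(a,b)_2: α=4, β=1; u≡7, v≡7 (mod 8); ε(u)ε(v)=1·1, αω(v)=4·0, βω(u)=1·0; sum ≡ 1  ⇒  -1.
(a,b)_3: α=-2, u≡1; β=0, v≡2 (mod 3); (1|3)=+1, (2|3)=-1; sign (−1)^0·+1^0·-1^-2 = +1.
|Ram(-5681, 9614)| = 4, even; anisotropic at {2, 11, 13, 23}.

[2, 11, 13, 23]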